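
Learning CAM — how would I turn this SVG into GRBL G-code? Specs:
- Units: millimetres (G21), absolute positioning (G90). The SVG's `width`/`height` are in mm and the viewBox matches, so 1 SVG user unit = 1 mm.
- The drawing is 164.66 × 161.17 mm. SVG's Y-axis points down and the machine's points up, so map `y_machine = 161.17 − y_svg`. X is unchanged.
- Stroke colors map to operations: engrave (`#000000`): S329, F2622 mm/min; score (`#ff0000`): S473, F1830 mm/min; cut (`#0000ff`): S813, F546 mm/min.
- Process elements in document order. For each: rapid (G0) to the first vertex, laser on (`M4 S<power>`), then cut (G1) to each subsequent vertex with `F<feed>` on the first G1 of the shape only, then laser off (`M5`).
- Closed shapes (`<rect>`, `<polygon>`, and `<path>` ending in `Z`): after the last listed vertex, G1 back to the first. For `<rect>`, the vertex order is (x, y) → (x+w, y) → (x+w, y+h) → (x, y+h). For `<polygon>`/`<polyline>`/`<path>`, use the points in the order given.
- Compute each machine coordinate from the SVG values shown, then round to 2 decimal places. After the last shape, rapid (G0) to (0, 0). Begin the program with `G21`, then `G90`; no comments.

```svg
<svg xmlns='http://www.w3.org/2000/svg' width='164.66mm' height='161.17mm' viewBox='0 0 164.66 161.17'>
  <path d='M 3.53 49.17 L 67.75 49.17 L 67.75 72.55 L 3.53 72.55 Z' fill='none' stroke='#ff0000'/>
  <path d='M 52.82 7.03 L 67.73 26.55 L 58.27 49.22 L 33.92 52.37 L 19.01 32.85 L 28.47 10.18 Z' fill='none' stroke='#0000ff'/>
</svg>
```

Since the viewBox matches the mm dimensions, user units are millimetres directly. The only transform is the Y-flip y_m = 161.17 − y_svg.

Shape 1 is a rectangle drawn with `<path>`. Its stroke #ff0000 means score at S473, F1830. After flipping Y the toolpath is (3.53,112.00) → (67.75,112.00) → (67.75,88.62) → (3.53,88.62) → (3.53,112.00), returning to the start.

Shape 2 is a regular polygon drawn with `<path>`. Its stroke #0000ff means cut at S813, F546. After flipping Y the toolpath is (52.82,154.14) → (67.73,134.62) → (58.27,111.95) → (33.92,108.80) → (19.01,128.32) → (28.47,150.99) → (52.82,154.14), returning to the start.

G21
G90
G0 X3.53 Y112.00
M4 S473
G1 X67.75 Y112.00 F1830
G1 X67.75 Y88.62
G1 X3.53 Y88.62
G1 X3.53 Y112.00
M5
G0 X52.82 Y154.14
M4 S813
G1 X67.73 Y134.62 F546
G1 X58.27 Y111.95
G1 X33.92 Y108.80
G1 X19.01 Y128.32
G1 X28.47 Y150.99
G1 X52.82 Y154.14
M5
G0 X0.00 Y0.00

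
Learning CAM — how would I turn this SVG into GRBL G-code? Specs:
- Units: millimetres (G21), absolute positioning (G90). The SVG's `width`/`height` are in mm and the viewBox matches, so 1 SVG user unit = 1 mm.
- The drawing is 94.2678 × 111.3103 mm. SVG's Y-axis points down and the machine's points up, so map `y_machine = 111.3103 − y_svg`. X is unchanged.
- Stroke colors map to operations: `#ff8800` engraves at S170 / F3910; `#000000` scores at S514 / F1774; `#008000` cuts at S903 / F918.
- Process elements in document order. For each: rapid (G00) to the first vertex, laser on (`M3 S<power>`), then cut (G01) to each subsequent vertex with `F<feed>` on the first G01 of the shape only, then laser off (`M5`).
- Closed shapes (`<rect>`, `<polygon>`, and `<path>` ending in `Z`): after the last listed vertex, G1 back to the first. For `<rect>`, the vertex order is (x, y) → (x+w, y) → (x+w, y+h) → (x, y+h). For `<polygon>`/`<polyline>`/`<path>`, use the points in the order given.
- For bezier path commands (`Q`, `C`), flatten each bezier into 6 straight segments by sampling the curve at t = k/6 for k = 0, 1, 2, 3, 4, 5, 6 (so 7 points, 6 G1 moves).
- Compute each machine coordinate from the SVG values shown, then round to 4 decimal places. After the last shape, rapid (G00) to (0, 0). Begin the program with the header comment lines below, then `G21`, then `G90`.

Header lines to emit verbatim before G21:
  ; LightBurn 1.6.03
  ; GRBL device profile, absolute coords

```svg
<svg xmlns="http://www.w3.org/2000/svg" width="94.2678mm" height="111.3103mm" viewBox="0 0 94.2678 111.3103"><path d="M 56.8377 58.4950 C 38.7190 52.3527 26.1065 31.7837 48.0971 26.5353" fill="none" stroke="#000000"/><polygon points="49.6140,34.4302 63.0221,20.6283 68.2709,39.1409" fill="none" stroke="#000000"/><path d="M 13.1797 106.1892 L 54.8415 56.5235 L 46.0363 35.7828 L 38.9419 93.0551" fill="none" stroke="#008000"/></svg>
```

; LightBurn 1.6.03
; GRBL device profile, absolute coords
G21
G90
G00 X56.8377 Y52.8153
M3 S514
G01 X48.3719 Y56.9510 F1774
G01 X41.6321 Y62.6647
G01 X37.4264 Y69.1304
G01 X36.5632 Y75.5215
G01 X39.8507 Y81.0118
G01 X48.0971 Y84.7750
M5
G00 X49.6140 Y76.8801
M3 S514
G01 X63.0221 Y90.6820 F1774
G01 X68.2709 Y72.1694
G01 X49.6140 Y76.8801
M5
G00 X13.1797 Y5.1211
M3 S903
G01 X54.8415 Y54.7868 F918
G01 X46.0363 Y75.5275
G01 X38.9419 Y18.2552
M5
G00 X0.0000 Y0.0000

viewBox `0 0 94.2678 111.3103` with mm width/height → 1 unit = 1 mm. Flip: y_m = 111.3103 − y_svg.

**Shape 1** — `<path>` cubic bezier, stroke `#000000` → score (S514, F1774). Control points (SVG): P0=(56.8377,58.4950), P1=(38.7190,52.3527), P2=(26.1065,31.7837), P3=(48.0971,26.5353); sampled at t=k/6. Machine vertices: (56.8377,52.8153) → (48.3719,56.9510) → (41.6321,62.6647) → (37.4264,69.1304) → (36.5632,75.5215) → (39.8507,81.0118) → (48.0971,84.7750). Open path.

**Shape 2** — `<polygon>` regular polygon, stroke `#000000` → score (S514, F1774). Machine vertices: (49.6140,76.8801) → (63.0221,90.6820) → (68.2709,72.1694) → (49.6140,76.8801). Closed: final G1 returns to the first vertex.

**Shape 3** — `<path>` open polyline, stroke `#008000` → cut (S903, F918). Machine vertices: (13.1797,5.1211) → (54.8415,54.7868) → (46.0363,75.5275) → (38.9419,18.2552). Open path.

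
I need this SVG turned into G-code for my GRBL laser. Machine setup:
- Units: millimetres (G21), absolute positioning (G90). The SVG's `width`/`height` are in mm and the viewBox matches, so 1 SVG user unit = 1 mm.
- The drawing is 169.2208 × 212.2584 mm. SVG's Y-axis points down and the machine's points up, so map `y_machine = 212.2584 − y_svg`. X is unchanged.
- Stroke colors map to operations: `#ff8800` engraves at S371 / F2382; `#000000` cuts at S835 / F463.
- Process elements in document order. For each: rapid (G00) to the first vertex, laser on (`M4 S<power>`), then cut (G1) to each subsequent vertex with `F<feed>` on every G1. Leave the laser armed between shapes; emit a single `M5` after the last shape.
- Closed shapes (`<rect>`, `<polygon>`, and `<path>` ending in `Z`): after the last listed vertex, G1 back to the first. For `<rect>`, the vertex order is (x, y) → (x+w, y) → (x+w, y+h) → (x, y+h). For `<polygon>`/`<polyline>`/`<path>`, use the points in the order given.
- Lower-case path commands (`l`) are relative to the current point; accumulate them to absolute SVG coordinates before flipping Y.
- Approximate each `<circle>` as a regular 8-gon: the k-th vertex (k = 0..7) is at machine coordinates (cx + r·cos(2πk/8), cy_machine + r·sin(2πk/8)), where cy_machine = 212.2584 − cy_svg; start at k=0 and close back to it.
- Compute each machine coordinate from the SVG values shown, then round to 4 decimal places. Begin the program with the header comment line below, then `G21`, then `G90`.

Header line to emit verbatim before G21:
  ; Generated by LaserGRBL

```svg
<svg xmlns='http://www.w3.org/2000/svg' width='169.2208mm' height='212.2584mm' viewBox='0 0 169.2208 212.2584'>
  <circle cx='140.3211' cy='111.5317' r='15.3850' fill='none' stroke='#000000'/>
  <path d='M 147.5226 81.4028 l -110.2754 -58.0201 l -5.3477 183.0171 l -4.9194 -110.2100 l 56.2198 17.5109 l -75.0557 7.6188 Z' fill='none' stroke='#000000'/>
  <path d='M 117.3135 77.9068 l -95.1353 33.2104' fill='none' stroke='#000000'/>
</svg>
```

; Generated by LaserGRBL
G21
G90
G00 X155.7061 Y100.7267
M4 S835
G1 X151.1999 Y111.6055 F463
G1 X140.3211 Y116.1117 F463
G1 X129.4423 Y111.6055 F463
G1 X124.9361 Y100.7267 F463
G1 X129.4423 Y89.8479 F463
G1 X140.3211 Y85.3417 F463
G1 X151.1999 Y89.8479 F463
G1 X155.7061 Y100.7267 F463
G00 X147.5226 Y130.8556
M4 S835
G1 X37.2472 Y188.8757 F463
G1 X31.8995 Y5.8586 F463
G1 X26.9801 Y116.0686 F463
G1 X83.1999 Y98.5577 F463
G1 X8.1442 Y90.9389 F463
G1 X147.5226 Y130.8556 F463
G00 X117.3135 Y134.3516
M4 S835
G1 X22.1782 Y101.1412 F463
M5

Since the viewBox matches the mm dimensions, user units are millimetres directly. The only transform is the Y-flip y_m = 212.2584 − y_svg.

Shape 1 is a circle drawn with `<circle>`. Its stroke #000000 means cut at S835, F463. After flipping Y the toolpath is (155.7061,100.7267) → (151.1999,111.6055) → (140.3211,116.1117) → (129.4423,111.6055) → (124.9361,100.7267) → (129.4423,89.8479) → (140.3211,85.3417) → (151.1999,89.8479) → (155.7061,100.7267), returning to the start.

Shape 2 is a closed polygon drawn with `<path>`. Its stroke #000000 means cut at S835, F463. After flipping Y the toolpath is (147.5226,130.8556) → (37.2472,188.8757) → (31.8995,5.8586) → (26.9801,116.0686) → (83.1999,98.5577) → (8.1442,90.9389) → (147.5226,130.8556), returning to the start.

Shape 3 is a line segment drawn with `<path>`. Its stroke #000000 means cut at S835, F463. After flipping Y the toolpath is (117.3135,134.3516) → (22.1782,101.1412).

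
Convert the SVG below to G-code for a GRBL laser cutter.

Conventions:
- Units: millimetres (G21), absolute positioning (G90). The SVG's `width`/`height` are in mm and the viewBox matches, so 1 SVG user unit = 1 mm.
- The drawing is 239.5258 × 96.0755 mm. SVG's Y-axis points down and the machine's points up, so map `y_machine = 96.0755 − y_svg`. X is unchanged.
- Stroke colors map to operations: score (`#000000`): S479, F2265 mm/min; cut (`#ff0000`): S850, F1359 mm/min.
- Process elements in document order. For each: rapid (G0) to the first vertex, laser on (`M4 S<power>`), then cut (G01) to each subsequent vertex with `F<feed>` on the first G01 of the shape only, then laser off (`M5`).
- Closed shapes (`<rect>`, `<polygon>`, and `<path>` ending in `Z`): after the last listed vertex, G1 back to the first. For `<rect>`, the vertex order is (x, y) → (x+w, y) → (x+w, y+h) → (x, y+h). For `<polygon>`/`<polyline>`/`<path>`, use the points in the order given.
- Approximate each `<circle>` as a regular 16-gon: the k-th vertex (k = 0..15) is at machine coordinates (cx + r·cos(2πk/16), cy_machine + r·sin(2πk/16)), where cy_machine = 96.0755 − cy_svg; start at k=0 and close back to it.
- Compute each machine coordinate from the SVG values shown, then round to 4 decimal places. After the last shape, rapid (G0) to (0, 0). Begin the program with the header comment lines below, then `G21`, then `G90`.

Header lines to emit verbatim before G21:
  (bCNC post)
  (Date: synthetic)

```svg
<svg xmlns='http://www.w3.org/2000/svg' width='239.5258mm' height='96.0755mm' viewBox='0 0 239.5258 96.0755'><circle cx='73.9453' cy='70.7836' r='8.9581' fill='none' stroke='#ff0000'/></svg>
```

1 u = 1 mm; y_m = 96.0755 − y.

[1] `<circle>` circle, #ff0000→cut S850 F1359: (82.9034,25.2919) → (82.2215,28.7200) → (80.2796,31.6262) → (77.3734,33.5681) → (73.9453,34.2500) → (70.5172,33.5681) → (67.6110,31.6262) → (65.6691,28.7200) → (64.9872,25.2919) → (65.6691,21.8638) → (67.6110,18.9576) → (70.5172,17.0157) → (73.9453,16.3338) → (77.3734,17.0157) → (80.2796,18.9576) → (82.2215,21.8638) → (82.9034,25.2919) (closed)

(bCNC post)
(Date: synthetic)
G21
G90
G0 X82.9034 Y25.2919
M4 S850
G01 X82.2215 Y28.7200 F1359
G01 X80.2796 Y31.6262
G01 X77.3734 Y33.5681
G01 X73.9453 Y34.2500
G01 X70.5172 Y33.5681
G01 X67.6110 Y31.6262
G01 X65.6691 Y28.7200
G01 X64.9872 Y25.2919
G01 X65.6691 Y21.8638
G01 X67.6110 Y18.9576
G01 X70.5172 Y17.0157
G01 X73.9453 Y16.3338
G01 X77.3734 Y17.0157
G01 X80.2796 Y18.9576
G01 X82.2215 Y21.8638
G01 X82.9034 Y25.2919
M5
G0 X0.0000 Y0.0000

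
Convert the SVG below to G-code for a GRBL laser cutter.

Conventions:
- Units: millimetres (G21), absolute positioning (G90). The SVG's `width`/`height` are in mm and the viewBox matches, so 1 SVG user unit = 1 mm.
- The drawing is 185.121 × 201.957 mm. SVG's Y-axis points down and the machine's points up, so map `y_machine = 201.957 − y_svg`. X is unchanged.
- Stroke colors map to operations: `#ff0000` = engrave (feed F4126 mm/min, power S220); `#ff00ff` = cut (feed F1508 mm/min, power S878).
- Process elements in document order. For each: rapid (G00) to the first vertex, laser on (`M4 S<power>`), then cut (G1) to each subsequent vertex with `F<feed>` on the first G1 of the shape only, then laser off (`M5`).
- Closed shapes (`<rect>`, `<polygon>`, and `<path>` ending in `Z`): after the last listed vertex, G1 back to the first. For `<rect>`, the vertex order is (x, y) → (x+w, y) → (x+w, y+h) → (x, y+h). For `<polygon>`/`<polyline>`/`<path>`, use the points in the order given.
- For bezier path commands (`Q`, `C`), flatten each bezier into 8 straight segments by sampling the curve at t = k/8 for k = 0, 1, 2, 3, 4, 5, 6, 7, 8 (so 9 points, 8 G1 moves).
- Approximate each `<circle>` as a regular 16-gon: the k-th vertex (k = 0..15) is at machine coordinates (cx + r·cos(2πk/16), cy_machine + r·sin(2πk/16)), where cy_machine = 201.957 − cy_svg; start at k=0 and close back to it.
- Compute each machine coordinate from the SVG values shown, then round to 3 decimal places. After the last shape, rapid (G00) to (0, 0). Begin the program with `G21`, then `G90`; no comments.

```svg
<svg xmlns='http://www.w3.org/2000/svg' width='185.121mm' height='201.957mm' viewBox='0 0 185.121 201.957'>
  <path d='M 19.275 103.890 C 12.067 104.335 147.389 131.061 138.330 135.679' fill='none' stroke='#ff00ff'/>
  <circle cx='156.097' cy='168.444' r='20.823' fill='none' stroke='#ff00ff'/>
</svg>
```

G21
G90
G00 X19.275 Y98.067
M4 S878
G1 X22.693 Y96.763 F1508
G1 X36.110 Y93.562
G1 X56.166 Y89.031
G1 X79.497 Y83.737
G1 X102.741 Y78.248
G1 X122.536 Y73.131
G1 X135.520 Y68.952
G1 X138.330 Y66.278
M5
G00 X176.920 Y33.513
M4 S878
G1 X175.335 Y41.482 F1508
G1 X170.821 Y48.237
G1 X164.066 Y52.751
G1 X156.097 Y54.336
G1 X148.128 Y52.751
G1 X141.373 Y48.237
G1 X136.859 Y41.482
G1 X135.274 Y33.513
G1 X136.859 Y25.544
G1 X141.373 Y18.789
G1 X148.128 Y14.275
G1 X156.097 Y12.690
G1 X164.066 Y14.275
G1 X170.821 Y18.789
G1 X175.335 Y25.544
G1 X176.920 Y33.513
M5
G00 X0.000 Y0.000

1 u = 1 mm; y_m = 201.957 − y.

[1] `<path>` cubic bezier, #ff00ff→cut S878 F1508: (19.275,98.067) → (22.693,96.763) → (36.110,93.562) → (56.166,89.031) → (79.497,83.737) → (102.741,78.248) → (122.536,73.131) → (135.520,68.952) → (138.330,66.278)

[2] `<circle>` circle, #ff00ff→cut S878 F1508: (176.920,33.513) → (175.335,41.482) → (170.821,48.237) → (164.066,52.751) → (156.097,54.336) → (148.128,52.751) → (141.373,48.237) → (136.859,41.482) → (135.274,33.513) → (136.859,25.544) → (141.373,18.789) → (148.128,14.275) → (156.097,12.690) → (164.066,14.275) → (170.821,18.789) → (175.335,25.544) → (176.920,33.513) (closed)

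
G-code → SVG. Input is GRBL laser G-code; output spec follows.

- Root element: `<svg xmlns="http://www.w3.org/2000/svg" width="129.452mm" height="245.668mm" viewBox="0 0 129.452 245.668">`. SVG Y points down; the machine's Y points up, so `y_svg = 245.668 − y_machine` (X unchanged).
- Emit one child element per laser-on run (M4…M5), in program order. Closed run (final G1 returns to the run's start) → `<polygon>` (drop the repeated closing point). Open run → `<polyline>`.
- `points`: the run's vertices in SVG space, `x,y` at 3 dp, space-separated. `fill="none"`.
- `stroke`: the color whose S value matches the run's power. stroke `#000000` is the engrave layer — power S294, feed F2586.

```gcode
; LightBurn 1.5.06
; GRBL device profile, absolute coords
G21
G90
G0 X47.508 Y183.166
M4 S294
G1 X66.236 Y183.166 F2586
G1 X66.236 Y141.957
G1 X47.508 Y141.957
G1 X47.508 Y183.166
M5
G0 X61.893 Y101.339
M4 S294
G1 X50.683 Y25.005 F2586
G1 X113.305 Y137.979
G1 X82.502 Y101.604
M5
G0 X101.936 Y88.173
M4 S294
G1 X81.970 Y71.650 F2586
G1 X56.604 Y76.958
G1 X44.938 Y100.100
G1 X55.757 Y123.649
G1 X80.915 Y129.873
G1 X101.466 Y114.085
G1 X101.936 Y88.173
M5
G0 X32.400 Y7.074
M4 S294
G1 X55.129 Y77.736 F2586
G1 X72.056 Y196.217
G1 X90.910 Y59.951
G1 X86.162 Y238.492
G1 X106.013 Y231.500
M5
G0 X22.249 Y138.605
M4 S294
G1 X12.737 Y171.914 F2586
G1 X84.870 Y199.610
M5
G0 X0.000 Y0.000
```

Machine Y-up, SVG Y-down with viewBox height 245.668, so y_svg = 245.668 − y_machine; X carries over. Every run uses S294, so all elements get stroke `#000000` (engrave).

Run 1: The run returns to its start, so emit a `<polygon>` with points (Y-flipped): 47.508,62.502 66.236,62.502 66.236,103.711 47.508,103.711.

Run 2: The run is open, so emit a `<polyline>` with points (Y-flipped): 61.893,144.329 50.683,220.663 113.305,107.689 82.502,144.064.

Run 3: The run returns to its start, so emit a `<polygon>` with points (Y-flipped): 101.936,157.495 81.970,174.018 56.604,168.710 44.938,145.568 55.757,122.019 80.915,115.795 101.466,131.583.

Run 4: The run is open, so emit a `<polyline>` with points (Y-flipped): 32.400,238.594 55.129,167.932 72.056,49.451 90.910,185.717 86.162,7.176 106.013,14.168.

Run 5: The run is open, so emit a `<polyline>` with points (Y-flipped): 22.249,107.063 12.737,73.754 84.870,46.058.

<svg xmlns="http://www.w3.org/2000/svg" width="129.452mm" height="245.668mm" viewBox="0 0 129.452 245.668">
  <polygon points="47.508,62.502 66.236,62.502 66.236,103.711 47.508,103.711" fill="none" stroke="#000000"/>
  <polyline points="61.893,144.329 50.683,220.663 113.305,107.689 82.502,144.064" fill="none" stroke="#000000"/>
  <polygon points="101.936,157.495 81.970,174.018 56.604,168.710 44.938,145.568 55.757,122.019 80.915,115.795 101.466,131.583" fill="none" stroke="#000000"/>
  <polyline points="32.400,238.594 55.129,167.932 72.056,49.451 90.910,185.717 86.162,7.176 106.013,14.168" fill="none" stroke="#000000"/>
  <polyline points="22.249,107.063 12.737,73.754 84.870,46.058" fill="none" stroke="#000000"/>
</svg>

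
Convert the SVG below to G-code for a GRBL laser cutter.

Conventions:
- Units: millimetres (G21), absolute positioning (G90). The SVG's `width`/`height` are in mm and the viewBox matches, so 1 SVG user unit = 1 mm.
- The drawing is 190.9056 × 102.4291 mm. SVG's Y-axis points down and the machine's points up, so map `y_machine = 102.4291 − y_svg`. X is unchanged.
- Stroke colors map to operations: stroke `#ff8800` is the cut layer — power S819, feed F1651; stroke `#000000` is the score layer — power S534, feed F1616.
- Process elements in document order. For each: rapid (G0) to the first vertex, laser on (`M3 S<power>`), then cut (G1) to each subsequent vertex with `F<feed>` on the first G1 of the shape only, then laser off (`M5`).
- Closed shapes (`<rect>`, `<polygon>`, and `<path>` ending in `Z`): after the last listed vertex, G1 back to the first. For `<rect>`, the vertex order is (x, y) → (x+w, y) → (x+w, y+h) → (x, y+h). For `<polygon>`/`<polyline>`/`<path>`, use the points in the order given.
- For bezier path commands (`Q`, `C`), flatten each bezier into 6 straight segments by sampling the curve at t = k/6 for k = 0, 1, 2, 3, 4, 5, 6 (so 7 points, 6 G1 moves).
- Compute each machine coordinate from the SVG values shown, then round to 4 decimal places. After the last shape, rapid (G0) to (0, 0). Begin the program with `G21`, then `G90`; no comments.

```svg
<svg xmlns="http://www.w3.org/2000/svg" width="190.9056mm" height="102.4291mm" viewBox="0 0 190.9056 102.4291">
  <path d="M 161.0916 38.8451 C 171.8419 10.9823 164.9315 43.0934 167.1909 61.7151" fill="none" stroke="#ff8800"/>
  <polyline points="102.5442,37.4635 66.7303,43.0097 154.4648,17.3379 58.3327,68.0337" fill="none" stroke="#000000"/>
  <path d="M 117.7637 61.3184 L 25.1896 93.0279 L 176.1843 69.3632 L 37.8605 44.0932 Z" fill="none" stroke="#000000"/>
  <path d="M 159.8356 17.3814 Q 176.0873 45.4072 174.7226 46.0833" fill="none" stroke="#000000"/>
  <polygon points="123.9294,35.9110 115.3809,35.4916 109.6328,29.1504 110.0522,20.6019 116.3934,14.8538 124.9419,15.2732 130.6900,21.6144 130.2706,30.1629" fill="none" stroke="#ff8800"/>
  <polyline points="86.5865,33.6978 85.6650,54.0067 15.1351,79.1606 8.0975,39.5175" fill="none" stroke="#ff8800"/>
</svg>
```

G21
G90
G0 X161.0916 Y63.5840
M3 S819
G1 X165.1192 Y72.8577 F1651
G1 X166.9487 Y74.1764
G1 X167.3253 Y69.5807
G1 X166.9944 Y61.1113
G1 X166.7011 Y50.8089
G1 X167.1909 Y40.7140
M5
G0 X102.5442 Y64.9656
M3 S534
G1 X66.7303 Y59.4194 F1616
G1 X154.4648 Y85.0912
G1 X58.3327 Y34.3954
M5
G0 X117.7637 Y41.1107
M3 S534
G1 X25.1896 Y9.4012 F1616
G1 X176.1843 Y33.0659
G1 X37.8605 Y58.3359
G1 X117.7637 Y41.1107
M5
G0 X159.8356 Y85.0477
M3 S534
G1 X164.7635 Y76.4655 F1616
G1 X168.7127 Y69.4027
G1 X171.6832 Y63.8593
G1 X173.6750 Y59.8354
G1 X174.6882 Y57.3309
G1 X174.7226 Y56.3458
M5
G0 X123.9294 Y66.5181
M3 S819
G1 X115.3809 Y66.9375 F1651
G1 X109.6328 Y73.2787
G1 X110.0522 Y81.8272
G1 X116.3934 Y87.5753
G1 X124.9419 Y87.1559
G1 X130.6900 Y80.8147
G1 X130.2706 Y72.2662
G1 X123.9294 Y66.5181
M5
G0 X86.5865 Y68.7313
M3 S819
G1 X85.6650 Y48.4224 F1651
G1 X15.1351 Y23.2685
G1 X8.0975 Y62.9116
M5
G0 X0.0000 Y0.0000

viewBox `0 0 190.9056 102.4291` with mm width/height → 1 unit = 1 mm. Flip: y_m = 102.4291 − y_svg.

**Shape 1** — `<path>` cubic bezier, stroke `#ff8800` → cut (S819, F1651). Control points (SVG): P0=(161.0916,38.8451), P1=(171.8419,10.9823), P2=(164.9315,43.0934), P3=(167.1909,61.7151); sampled at t=k/6. Machine vertices: (161.0916,63.5840) → (165.1192,72.8577) → (166.9487,74.1764) → (167.3253,69.5807) → (166.9944,61.1113) → (166.7011,50.8089) → (167.1909,40.7140). Open path.

**Shape 2** — `<polyline>` open polyline, stroke `#000000` → score (S534, F1616). Machine vertices: (102.5442,64.9656) → (66.7303,59.4194) → (154.4648,85.0912) → (58.3327,34.3954). Open path.

**Shape 3** — `<path>` closed polygon, stroke `#000000` → score (S534, F1616). Machine vertices: (117.7637,41.1107) → (25.1896,9.4012) → (176.1843,33.0659) → (37.8605,58.3359) → (117.7637,41.1107). Closed: final G1 returns to the first vertex.

**Shape 4** — `<path>` quadratic bezier, stroke `#000000` → score (S534, F1616). Control points (SVG): P0=(159.8356,17.3814), P1=(176.0873,45.4072), P2=(174.7226,46.0833); sampled at t=k/6. Machine vertices: (159.8356,85.0477) → (164.7635,76.4655) → (168.7127,69.4027) → (171.6832,63.8593) → (173.6750,59.8354) → (174.6882,57.3309) → (174.7226,56.3458). Open path.

**Shape 5** — `<polygon>` regular polygon, stroke `#ff8800` → cut (S819, F1651). Machine vertices: (123.9294,66.5181) → (115.3809,66.9375) → (109.6328,73.2787) → (110.0522,81.8272) → (116.3934,87.5753) → (124.9419,87.1559) → (130.6900,80.8147) → (130.2706,72.2662) → (123.9294,66.5181). Closed: final G1 returns to the first vertex.

**Shape 6** — `<polyline>` open polyline, stroke `#ff8800` → cut (S819, F1651). Machine vertices: (86.5865,68.7313) → (85.6650,48.4224) → (15.1351,23.2685) → (8.0975,62.9116). Open path.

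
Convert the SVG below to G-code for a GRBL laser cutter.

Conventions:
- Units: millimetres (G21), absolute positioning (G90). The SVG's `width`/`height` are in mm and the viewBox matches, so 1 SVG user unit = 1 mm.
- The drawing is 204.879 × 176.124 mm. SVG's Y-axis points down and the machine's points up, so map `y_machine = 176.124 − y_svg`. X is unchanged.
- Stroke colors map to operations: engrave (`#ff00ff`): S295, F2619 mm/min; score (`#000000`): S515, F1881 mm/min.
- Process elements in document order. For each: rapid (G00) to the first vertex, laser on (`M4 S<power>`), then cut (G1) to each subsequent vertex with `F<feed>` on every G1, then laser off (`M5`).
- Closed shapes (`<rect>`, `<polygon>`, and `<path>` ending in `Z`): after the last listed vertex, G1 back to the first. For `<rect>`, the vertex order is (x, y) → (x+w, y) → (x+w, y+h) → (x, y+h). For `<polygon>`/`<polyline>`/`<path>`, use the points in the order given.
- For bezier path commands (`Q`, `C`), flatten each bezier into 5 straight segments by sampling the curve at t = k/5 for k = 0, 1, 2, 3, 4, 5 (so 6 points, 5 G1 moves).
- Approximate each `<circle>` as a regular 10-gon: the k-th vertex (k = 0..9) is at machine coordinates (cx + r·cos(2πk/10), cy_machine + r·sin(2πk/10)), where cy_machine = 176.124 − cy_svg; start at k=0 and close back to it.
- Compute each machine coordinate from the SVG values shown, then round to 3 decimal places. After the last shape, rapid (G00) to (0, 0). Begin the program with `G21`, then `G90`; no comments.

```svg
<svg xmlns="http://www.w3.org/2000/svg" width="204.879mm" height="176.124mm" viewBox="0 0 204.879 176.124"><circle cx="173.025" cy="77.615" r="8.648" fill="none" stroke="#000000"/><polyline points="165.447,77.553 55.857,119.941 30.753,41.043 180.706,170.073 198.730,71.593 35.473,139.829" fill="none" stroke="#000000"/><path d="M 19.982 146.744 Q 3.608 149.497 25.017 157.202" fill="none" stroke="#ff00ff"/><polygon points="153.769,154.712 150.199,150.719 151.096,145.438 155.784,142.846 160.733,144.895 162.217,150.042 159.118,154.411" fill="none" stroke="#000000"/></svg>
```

G21
G90
G00 X181.673 Y98.509
M4 S515
G1 X180.021 Y103.592 F1881
G1 X175.697 Y106.734 F1881
G1 X170.353 Y106.734 F1881
G1 X166.029 Y103.592 F1881
G1 X164.377 Y98.509 F1881
G1 X166.029 Y93.426 F1881
G1 X170.353 Y90.284 F1881
G1 X175.697 Y90.284 F1881
G1 X180.021 Y93.426 F1881
G1 X181.673 Y98.509 F1881
M5
G00 X165.447 Y98.571
M4 S515
G1 X55.857 Y56.183 F1881
G1 X30.753 Y135.081 F1881
G1 X180.706 Y6.051 F1881
G1 X198.730 Y104.531 F1881
G1 X35.473 Y36.295 F1881
M5
G00 X19.982 Y29.380
M4 S295
G1 X14.944 Y28.081 F2619
G1 X12.928 Y26.385 F2619
G1 X13.935 Y24.294 F2619
G1 X17.965 Y21.806 F2619
G1 X25.017 Y18.922 F2619
M5
G00 X153.769 Y21.412
M4 S515
G1 X150.199 Y25.405 F1881
G1 X151.096 Y30.686 F1881
G1 X155.784 Y33.278 F1881
G1 X160.733 Y31.229 F1881
G1 X162.217 Y26.082 F1881
G1 X159.118 Y21.713 F1881
G1 X153.769 Y21.412 F1881
M5
G00 X0.000 Y0.000

1 u = 1 mm; y_m = 176.124 − y.

[1] `<circle>` circle, #000000→score S515 F1881: (181.673,98.509) → (180.021,103.592) → (175.697,106.734) → (170.353,106.734) → (166.029,103.592) → (164.377,98.509) → (166.029,93.426) → (170.353,90.284) → (175.697,90.284) → (180.021,93.426) → (181.673,98.509) (closed)

[2] `<polyline>` open polyline, #000000→score S515 F1881: (165.447,98.571) → (55.857,56.183) → (30.753,135.081) → (180.706,6.051) → (198.730,104.531) → (35.473,36.295)

[3] `<path>` quadratic bezier, #ff00ff→engrave S295 F2619: (19.982,29.380) → (14.944,28.081) → (12.928,26.385) → (13.935,24.294) → (17.965,21.806) → (25.017,18.922)

[4] `<polygon>` regular polygon, #000000→score S515 F1881: (153.769,21.412) → (150.199,25.405) → (151.096,30.686) → (155.784,33.278) → (160.733,31.229) → (162.217,26.082) → (159.118,21.713) → (153.769,21.412) (closed)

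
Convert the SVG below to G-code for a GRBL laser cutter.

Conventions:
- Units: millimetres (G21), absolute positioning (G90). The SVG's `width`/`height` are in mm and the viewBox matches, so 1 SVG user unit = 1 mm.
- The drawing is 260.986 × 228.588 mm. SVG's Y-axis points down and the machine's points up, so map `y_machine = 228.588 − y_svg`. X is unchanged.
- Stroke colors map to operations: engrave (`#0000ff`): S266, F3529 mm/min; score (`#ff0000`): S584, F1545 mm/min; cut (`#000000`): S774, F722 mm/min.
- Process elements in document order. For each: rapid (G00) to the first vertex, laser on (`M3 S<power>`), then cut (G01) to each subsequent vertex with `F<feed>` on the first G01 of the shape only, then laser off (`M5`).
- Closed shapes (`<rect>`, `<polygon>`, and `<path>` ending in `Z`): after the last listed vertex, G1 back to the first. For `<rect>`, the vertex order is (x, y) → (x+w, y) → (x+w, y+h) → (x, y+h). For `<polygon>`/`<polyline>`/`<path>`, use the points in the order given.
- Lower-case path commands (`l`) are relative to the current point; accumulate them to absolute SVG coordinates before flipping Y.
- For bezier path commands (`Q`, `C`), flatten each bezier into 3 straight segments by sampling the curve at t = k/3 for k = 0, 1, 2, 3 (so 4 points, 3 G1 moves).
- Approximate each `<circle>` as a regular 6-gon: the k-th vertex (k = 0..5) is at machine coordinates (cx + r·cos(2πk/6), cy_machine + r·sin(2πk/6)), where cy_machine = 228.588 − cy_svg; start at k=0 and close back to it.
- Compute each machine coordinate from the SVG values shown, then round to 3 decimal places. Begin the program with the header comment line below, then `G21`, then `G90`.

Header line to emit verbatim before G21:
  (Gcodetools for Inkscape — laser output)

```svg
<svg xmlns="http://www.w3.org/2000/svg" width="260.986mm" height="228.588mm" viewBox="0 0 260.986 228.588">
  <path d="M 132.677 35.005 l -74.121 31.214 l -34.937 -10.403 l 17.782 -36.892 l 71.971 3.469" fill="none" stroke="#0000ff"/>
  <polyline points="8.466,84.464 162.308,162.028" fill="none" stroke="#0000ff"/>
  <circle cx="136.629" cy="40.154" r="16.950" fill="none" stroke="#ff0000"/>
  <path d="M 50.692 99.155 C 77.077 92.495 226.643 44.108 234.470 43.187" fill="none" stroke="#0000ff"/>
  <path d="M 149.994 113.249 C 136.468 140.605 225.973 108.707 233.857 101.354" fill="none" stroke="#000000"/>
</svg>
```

(Gcodetools for Inkscape — laser output)
G21
G90
G00 X132.677 Y193.583
M3 S266
G01 X58.556 Y162.369 F3529
G01 X23.619 Y172.772
G01 X41.401 Y209.664
G01 X113.372 Y206.195
M5
G00 X8.466 Y144.124
M3 S266
G01 X162.308 Y66.560 F3529
M5
G00 X153.579 Y188.434
M3 S584
G01 X145.104 Y203.113 F1545
G01 X128.154 Y203.113
G01 X119.679 Y188.434
G01 X128.154 Y173.755
G01 X145.104 Y173.755
G01 X153.579 Y188.434
M5
G00 X50.692 Y129.433
M3 S266
G01 X108.325 Y146.699 F3529
G01 X189.209 Y171.961
G01 X234.470 Y185.401
M5
G00 X149.994 Y115.339
M3 S774
G01 X163.973 Y104.631 F722
G01 X205.605 Y114.803
G01 X233.857 Y127.234
M5

1 u = 1 mm; y_m = 228.588 − y.

[1] `<path>` open polyline, #0000ff→engrave S266 F3529: (132.677,193.583) → (58.556,162.369) → (23.619,172.772) → (41.401,209.664) → (113.372,206.195)

[2] `<polyline>` line segment, #0000ff→engrave S266 F3529: (8.466,144.124) → (162.308,66.560)

[3] `<circle>` circle, #ff0000→score S584 F1545: (153.579,188.434) → (145.104,203.113) → (128.154,203.113) → (119.679,188.434) → (128.154,173.755) → (145.104,173.755) → (153.579,188.434) (closed)

[4] `<path>` cubic bezier, #0000ff→engrave S266 F3529: (50.692,129.433) → (108.325,146.699) → (189.209,171.961) → (234.470,185.401)

[5] `<path>` cubic bezier, #000000→cut S774 F722: (149.994,115.339) → (163.973,104.631) → (205.605,114.803) → (233.857,127.234)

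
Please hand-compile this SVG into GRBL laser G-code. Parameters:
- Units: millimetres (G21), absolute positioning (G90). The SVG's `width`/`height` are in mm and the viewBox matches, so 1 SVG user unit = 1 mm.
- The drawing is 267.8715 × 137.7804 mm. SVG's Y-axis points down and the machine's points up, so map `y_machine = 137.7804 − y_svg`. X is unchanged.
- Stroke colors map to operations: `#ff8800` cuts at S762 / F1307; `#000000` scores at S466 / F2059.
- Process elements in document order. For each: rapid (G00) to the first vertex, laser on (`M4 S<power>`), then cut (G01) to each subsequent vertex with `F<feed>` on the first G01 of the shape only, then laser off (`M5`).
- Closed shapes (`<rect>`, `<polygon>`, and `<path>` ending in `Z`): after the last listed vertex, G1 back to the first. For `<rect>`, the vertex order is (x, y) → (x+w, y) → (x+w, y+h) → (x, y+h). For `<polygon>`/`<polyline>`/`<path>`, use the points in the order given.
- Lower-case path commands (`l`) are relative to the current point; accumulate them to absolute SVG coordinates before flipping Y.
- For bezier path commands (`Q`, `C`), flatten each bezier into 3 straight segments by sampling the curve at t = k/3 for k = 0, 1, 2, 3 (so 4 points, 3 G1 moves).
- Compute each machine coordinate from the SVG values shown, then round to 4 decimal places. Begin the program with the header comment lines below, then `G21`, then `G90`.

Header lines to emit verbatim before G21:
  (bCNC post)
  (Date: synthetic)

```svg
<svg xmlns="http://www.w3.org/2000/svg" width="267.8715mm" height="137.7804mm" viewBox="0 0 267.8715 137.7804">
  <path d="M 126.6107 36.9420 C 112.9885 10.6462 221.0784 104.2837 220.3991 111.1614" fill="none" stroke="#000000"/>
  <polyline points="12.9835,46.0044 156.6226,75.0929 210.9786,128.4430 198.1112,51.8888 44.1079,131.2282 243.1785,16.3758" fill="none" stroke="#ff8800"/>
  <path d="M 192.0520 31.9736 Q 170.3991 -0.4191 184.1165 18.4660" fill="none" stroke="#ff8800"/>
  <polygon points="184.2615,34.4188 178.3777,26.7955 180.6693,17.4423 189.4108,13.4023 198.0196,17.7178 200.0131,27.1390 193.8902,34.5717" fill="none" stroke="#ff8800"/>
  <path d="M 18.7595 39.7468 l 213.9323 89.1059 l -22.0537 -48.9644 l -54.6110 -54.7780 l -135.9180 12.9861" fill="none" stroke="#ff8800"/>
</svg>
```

viewBox `0 0 267.8715 137.7804` with mm width/height → 1 unit = 1 mm. Flip: y_m = 137.7804 − y_svg.

**Shape 1** — `<path>` cubic bezier, stroke `#000000` → score (S466, F2059). Control points (SVG): P0=(126.6107,36.9420), P1=(112.9885,10.6462), P2=(221.0784,104.2837), P3=(220.3991,111.1614); sampled at t=k/3. Machine vertices: (126.6107,100.8384) → (145.0229,94.8117) → (193.3583,54.7613) → (220.3991,26.6190). Open path.

**Shape 2** — `<polyline>` open polyline, stroke `#ff8800` → cut (S762, F1307). Machine vertices: (12.9835,91.7760) → (156.6226,62.6875) → (210.9786,9.3374) → (198.1112,85.8916) → (44.1079,6.5522) → (243.1785,121.4046). Open path.

**Shape 3** — `<path>` quadratic bezier, stroke `#ff8800` → cut (S762, F1307). Control points (SVG): P0=(192.0520,31.9736), P1=(170.3991,-0.4191), P2=(184.1165,18.4660); sampled at t=k/3. Machine vertices: (192.0520,105.8068) → (181.5468,121.7044) → (178.9016,126.2069) → (184.1165,119.3144). Open path.

**Shape 4** — `<polygon>` regular polygon, stroke `#ff8800` → cut (S762, F1307). Machine vertices: (184.2615,103.3616) → (178.3777,110.9849) → (180.6693,120.3381) → (189.4108,124.3781) → (198.0196,120.0626) → (200.0131,110.6414) → (193.8902,103.2087) → (184.2615,103.3616). Closed: final G1 returns to the first vertex.

**Shape 5** — `<path>` open polyline, stroke `#ff8800` → cut (S762, F1307). Machine vertices: (18.7595,98.0336) → (232.6918,8.9277) → (210.6381,57.8921) → (156.0271,112.6701) → (20.1091,99.6840). Open path.

(bCNC post)
(Date: synthetic)
G21
G90
G00 X126.6107 Y100.8384
M4 S466
G01 X145.0229 Y94.8117 F2059
G01 X193.3583 Y54.7613
G01 X220.3991 Y26.6190
M5
G00 X12.9835 Y91.7760
M4 S762
G01 X156.6226 Y62.6875 F1307
G01 X210.9786 Y9.3374
G01 X198.1112 Y85.8916
G01 X44.1079 Y6.5522
G01 X243.1785 Y121.4046
M5
G00 X192.0520 Y105.8068
M4 S762
G01 X181.5468 Y121.7044 F1307
G01 X178.9016 Y126.2069
G01 X184.1165 Y119.3144
M5
G00 X184.2615 Y103.3616
M4 S762
G01 X178.3777 Y110.9849 F1307
G01 X180.6693 Y120.3381
G01 X189.4108 Y124.3781
G01 X198.0196 Y120.0626
G01 X200.0131 Y110.6414
G01 X193.8902 Y103.2087
G01 X184.2615 Y103.3616
M5
G00 X18.7595 Y98.0336
M4 S762
G01 X232.6918 Y8.9277 F1307
G01 X210.6381 Y57.8921
G01 X156.0271 Y112.6701
G01 X20.1091 Y99.6840
M5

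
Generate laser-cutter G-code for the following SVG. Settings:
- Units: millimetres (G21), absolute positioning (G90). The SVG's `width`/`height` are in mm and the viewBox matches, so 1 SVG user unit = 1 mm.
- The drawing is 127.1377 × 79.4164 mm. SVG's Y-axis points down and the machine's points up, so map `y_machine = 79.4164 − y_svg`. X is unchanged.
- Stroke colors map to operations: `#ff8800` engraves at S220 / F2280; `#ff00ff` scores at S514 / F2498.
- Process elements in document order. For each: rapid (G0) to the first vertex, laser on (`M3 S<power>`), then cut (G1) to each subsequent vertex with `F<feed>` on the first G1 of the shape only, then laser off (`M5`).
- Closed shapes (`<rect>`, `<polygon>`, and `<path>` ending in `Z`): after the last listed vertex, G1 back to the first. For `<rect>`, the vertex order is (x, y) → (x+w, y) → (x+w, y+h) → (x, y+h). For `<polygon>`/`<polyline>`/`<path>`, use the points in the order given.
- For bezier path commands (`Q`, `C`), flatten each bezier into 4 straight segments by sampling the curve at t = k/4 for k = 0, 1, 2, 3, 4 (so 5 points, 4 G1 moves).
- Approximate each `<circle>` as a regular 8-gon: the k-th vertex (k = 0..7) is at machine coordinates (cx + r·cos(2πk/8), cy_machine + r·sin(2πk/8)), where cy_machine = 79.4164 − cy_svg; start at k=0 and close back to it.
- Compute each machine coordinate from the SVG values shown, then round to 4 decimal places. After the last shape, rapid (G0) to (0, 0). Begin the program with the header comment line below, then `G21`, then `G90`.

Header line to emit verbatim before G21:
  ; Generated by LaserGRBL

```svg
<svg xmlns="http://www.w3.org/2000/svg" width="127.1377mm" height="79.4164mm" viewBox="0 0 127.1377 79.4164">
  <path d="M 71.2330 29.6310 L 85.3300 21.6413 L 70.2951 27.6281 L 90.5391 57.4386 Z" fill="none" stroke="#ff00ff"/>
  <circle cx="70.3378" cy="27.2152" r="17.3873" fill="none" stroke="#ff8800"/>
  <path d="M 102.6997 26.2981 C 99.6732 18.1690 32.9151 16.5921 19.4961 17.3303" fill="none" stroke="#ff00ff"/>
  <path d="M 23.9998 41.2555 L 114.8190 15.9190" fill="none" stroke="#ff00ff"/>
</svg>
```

; Generated by LaserGRBL
G21
G90
G0 X71.2330 Y49.7854
M3 S514
G1 X85.3300 Y57.7751 F2498
G1 X70.2951 Y51.7883
G1 X90.5391 Y21.9778
G1 X71.2330 Y49.7854
M5
G0 X87.7251 Y52.2012
M3 S220
G1 X82.6325 Y64.4959 F2280
G1 X70.3378 Y69.5885
G1 X58.0431 Y64.4959
G1 X52.9505 Y52.2012
G1 X58.0431 Y39.9065
G1 X70.3378 Y34.8139
G1 X82.6325 Y39.9065
G1 X87.7251 Y52.2012
M5
G0 X102.6997 Y53.1183
M3 S514
G1 X90.3094 Y58.0528 F2498
G1 X64.9951 Y60.9274
G1 X37.7322 Y62.1395
G1 X19.4961 Y62.0861
M5
G0 X23.9998 Y38.1609
M3 S514
G1 X114.8190 Y63.4974 F2498
M5
G0 X0.0000 Y0.0000

1 u = 1 mm; y_m = 79.4164 − y.

[1] `<path>` closed polygon, #ff00ff→score S514 F2498: (71.2330,49.7854) → (85.3300,57.7751) → (70.2951,51.7883) → (90.5391,21.9778) → (71.2330,49.7854) (closed)

[2] `<circle>` circle, #ff8800→engrave S220 F2280: (87.7251,52.2012) → (82.6325,64.4959) → (70.3378,69.5885) → (58.0431,64.4959) → (52.9505,52.2012) → (58.0431,39.9065) → (70.3378,34.8139) → (82.6325,39.9065) → (87.7251,52.2012) (closed)

[3] `<path>` cubic bezier, #ff00ff→score S514 F2498: (102.6997,53.1183) → (90.3094,58.0528) → (64.9951,60.9274) → (37.7322,62.1395) → (19.4961,62.0861)

[4] `<path>` line segment, #ff00ff→score S514 F2498: (23.9998,38.1609) → (114.8190,63.4974)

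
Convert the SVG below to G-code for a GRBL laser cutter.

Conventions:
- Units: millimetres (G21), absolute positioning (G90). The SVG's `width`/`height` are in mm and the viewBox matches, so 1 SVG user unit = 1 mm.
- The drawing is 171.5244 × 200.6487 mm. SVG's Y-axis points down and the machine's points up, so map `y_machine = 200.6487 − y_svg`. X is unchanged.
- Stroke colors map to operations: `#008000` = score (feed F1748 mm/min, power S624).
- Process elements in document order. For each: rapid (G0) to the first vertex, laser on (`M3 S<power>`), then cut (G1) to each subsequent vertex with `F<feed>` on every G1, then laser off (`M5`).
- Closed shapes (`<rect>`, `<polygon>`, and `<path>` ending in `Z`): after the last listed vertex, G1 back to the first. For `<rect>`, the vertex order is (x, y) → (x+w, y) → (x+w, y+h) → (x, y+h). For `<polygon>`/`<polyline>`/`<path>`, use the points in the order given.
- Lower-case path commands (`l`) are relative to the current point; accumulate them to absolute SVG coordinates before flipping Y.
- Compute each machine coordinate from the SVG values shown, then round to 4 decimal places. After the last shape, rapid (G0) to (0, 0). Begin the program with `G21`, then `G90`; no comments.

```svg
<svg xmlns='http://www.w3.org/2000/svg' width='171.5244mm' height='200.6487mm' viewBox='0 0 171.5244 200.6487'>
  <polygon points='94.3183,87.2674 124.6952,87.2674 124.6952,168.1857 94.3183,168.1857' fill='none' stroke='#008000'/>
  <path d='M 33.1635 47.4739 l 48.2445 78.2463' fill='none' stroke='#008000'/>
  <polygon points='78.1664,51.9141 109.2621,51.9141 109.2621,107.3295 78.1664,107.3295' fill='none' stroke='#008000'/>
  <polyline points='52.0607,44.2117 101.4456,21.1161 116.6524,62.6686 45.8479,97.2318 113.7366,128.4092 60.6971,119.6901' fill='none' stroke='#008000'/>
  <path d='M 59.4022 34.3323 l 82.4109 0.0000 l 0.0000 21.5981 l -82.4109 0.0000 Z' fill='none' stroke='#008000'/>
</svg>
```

viewBox `0 0 171.5244 200.6487` with mm width/height → 1 unit = 1 mm. Flip: y_m = 200.6487 − y_svg.

**Shape 1** — `<polygon>` rectangle, stroke `#008000` → score (S624, F1748). Machine vertices: (94.3183,113.3813) → (124.6952,113.3813) → (124.6952,32.4630) → (94.3183,32.4630) → (94.3183,113.3813). Closed: final G1 returns to the first vertex.

**Shape 2** — `<path>` line segment, stroke `#008000` → score (S624, F1748). Machine vertices: (33.1635,153.1748) → (81.4080,74.9285). Open path.

**Shape 3** — `<polygon>` rectangle, stroke `#008000` → score (S624, F1748). Machine vertices: (78.1664,148.7346) → (109.2621,148.7346) → (109.2621,93.3192) → (78.1664,93.3192) → (78.1664,148.7346). Closed: final G1 returns to the first vertex.

**Shape 4** — `<polyline>` open polyline, stroke `#008000` → score (S624, F1748). Machine vertices: (52.0607,156.4370) → (101.4456,179.5326) → (116.6524,137.9801) → (45.8479,103.4169) → (113.7366,72.2395) → (60.6971,80.9586). Open path.

**Shape 5** — `<path>` rectangle, stroke `#008000` → score (S624, F1748). Machine vertices: (59.4022,166.3164) → (141.8131,166.3164) → (141.8131,144.7183) → (59.4022,144.7183) → (59.4022,166.3164). Closed: final G1 returns to the first vertex.

G21
G90
G0 X94.3183 Y113.3813
M3 S624
G1 X124.6952 Y113.3813 F1748
G1 X124.6952 Y32.4630 F1748
G1 X94.3183 Y32.4630 F1748
G1 X94.3183 Y113.3813 F1748
M5
G0 X33.1635 Y153.1748
M3 S624
G1 X81.4080 Y74.9285 F1748
M5
G0 X78.1664 Y148.7346
M3 S624
G1 X109.2621 Y148.7346 F1748
G1 X109.2621 Y93.3192 F1748
G1 X78.1664 Y93.3192 F1748
G1 X78.1664 Y148.7346 F1748
M5
G0 X52.0607 Y156.4370
M3 S624
G1 X101.4456 Y179.5326 F1748
G1 X116.6524 Y137.9801 F1748
G1 X45.8479 Y103.4169 F1748
G1 X113.7366 Y72.2395 F1748
G1 X60.6971 Y80.9586 F1748
M5
G0 X59.4022 Y166.3164
M3 S624
G1 X141.8131 Y166.3164 F1748
G1 X141.8131 Y144.7183 F1748
G1 X59.4022 Y144.7183 F1748
G1 X59.4022 Y166.3164 F1748
M5
G0 X0.0000 Y0.0000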